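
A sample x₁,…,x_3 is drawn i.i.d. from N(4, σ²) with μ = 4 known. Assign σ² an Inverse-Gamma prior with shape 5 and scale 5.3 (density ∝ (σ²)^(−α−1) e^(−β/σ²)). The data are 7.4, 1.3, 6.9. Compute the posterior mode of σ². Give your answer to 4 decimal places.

σ̂²_MAP = 2.5240

Sum of squared deviations about the known mean: SS = (7.4−4)² + (1.3−4)² + (6.9−4)² = 27.26.
The Normal likelihood contributes (σ²)^(−n/2) exp(−SS/(2σ²)), so the posterior is Inverse-Gamma(α + n/2, β + SS/2) = Inverse-Gamma(6.5, 18.93).
The mode of Inverse-Gamma(a, b) is b/(a+1) = 18.93/7.5 ≈ 2.5240.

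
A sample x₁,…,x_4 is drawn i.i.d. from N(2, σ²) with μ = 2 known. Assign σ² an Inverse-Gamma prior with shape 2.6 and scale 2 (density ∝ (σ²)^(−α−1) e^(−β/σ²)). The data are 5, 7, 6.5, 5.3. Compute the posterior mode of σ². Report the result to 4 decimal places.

Sum of squared deviations about the known mean: SS = (5−2)² + (7−2)² + (6.5−2)² + (5.3−2)² = 65.14.
The Normal likelihood contributes (σ²)^(−n/2) exp(−SS/(2σ²)), so the posterior is Inverse-Gamma(α + n/2, β + SS/2) = Inverse-Gamma(4.6, 34.57).
The mode of Inverse-Gamma(a, b) is b/(a+1) = 34.57/5.6 ≈ 6.1732.

σ̂²_MAP = 6.1732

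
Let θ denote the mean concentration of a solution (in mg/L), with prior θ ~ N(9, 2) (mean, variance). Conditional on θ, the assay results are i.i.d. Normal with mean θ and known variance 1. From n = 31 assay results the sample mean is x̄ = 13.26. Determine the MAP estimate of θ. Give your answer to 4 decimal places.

θ̂_MAP = 13.1924

n = 31, x̄ = 13.26.
For a Normal prior and Normal likelihood with known variance, the posterior is Normal; its mode equals its mean, the precision-weighted average.
Prior precision 1/σ₀² = 1/2 = 0.5; data precision n/σ² = 31/1 = 31.
θ̂ = (0.5·9 + 31·13.26) / (0.5 + 31) = 415.56/31.5 = 6926/525 ≈ 13.1924.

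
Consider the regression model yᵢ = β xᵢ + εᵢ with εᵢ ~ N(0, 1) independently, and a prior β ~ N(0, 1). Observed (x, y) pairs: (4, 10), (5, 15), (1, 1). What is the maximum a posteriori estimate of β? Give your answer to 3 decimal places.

log p(β | y) = −Σ(yᵢ − βxᵢ)²/(2·1) − β²/(2·1) + const.
Setting the derivative to zero: Σxᵢ(yᵢ − βxᵢ)/1 − β/1 = 0, so β = Σxᵢyᵢ / (Σxᵢ² + σ²/τ²).
Σxᵢyᵢ = 4·10 + 5·15 + 1·1 = 116; Σxᵢ² = 42; σ²/τ² = 1.
β̂_MAP = 116 / (42 + 1) = 116/43 ≈ 2.698.

β̂_MAP = 2.698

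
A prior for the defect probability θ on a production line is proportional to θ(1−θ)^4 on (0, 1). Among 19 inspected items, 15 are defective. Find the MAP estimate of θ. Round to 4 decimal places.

θ̂_MAP = 0.6667

The prior density ∝ θ(1−θ)^4 is the kernel of Beta(2, 5).
Data: 15 successes in 19 trials. The binomial likelihood contributes θ^15(1−θ)^4, so the posterior is Beta(2+15, 5+4) = Beta(17, 9).
For Beta(a, b) with a, b > 1 the mode is (a−1)/(a+b−2) = 16/24 ≈ 0.6667.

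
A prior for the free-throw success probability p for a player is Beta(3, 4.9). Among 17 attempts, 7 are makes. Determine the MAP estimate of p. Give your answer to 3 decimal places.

Prior: Beta(3, 4.9).
Data: 7 successes in 17 trials. The binomial likelihood contributes p^7(1−p)^10, so the posterior is Beta(3+7, 4.9+10) = Beta(10, 14.9).
For Beta(a, b) with a, b > 1 the mode is (a−1)/(a+b−2) = 9/22.9 ≈ 0.393.

p̂_MAP = 0.393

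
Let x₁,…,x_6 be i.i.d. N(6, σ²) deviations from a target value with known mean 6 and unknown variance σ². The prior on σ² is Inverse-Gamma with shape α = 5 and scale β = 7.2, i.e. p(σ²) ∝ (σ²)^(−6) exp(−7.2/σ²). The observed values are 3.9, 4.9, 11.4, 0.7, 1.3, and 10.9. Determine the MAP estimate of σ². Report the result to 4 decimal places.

σ̂²_MAP = 6.8539

Sum of squared deviations about the known mean: SS = (3.9−6)² + (4.9−6)² + (11.4−6)² + (0.7−6)² + (1.3−6)² + (10.9−6)² = 108.97.
The Normal likelihood contributes (σ²)^(−n/2) exp(−SS/(2σ²)), so the posterior is Inverse-Gamma(α + n/2, β + SS/2) = Inverse-Gamma(8, 61.685).
The mode of Inverse-Gamma(a, b) is b/(a+1) = 61.685/9 ≈ 6.8539.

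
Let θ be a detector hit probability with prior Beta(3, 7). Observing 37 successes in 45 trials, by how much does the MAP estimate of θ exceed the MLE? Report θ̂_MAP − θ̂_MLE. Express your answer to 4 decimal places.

MAP − MLE = -0.0864

Posterior is Beta(40, 15); MAP = (40−1)/(55−2) = 39/53 ≈ 0.73585.
MLE ignores the prior: θ̂_MLE = k/n = 37/45 ≈ 0.82222.
Difference = 39/53 − 37/45 = -206/2385 ≈ -0.0864.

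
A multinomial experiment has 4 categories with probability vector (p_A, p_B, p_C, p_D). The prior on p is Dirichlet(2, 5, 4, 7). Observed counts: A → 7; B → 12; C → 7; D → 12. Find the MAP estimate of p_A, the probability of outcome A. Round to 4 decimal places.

The posterior is Dirichlet(αᵢ + nᵢ) = Dirichlet(9, 17, 11, 19).
For a Dirichlet(a₁,…,a_K) with all aᵢ > 1, the mode has j-th component (aⱼ − 1)/(Σaᵢ − K).
Here Σaᵢ = 56 and K = 4, so p_A = (9 − 1)/(56 − 4) = 8/52 ≈ 0.1538.

MAP estimate of p_A = 0.1538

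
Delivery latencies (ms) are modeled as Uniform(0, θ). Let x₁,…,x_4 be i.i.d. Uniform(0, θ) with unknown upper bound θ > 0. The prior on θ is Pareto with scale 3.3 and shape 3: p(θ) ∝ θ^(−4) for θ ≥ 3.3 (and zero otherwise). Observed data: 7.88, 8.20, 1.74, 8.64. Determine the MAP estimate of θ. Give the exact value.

The Uniform(0, θ) likelihood is θ^(−n) for θ ≥ max(xᵢ), zero otherwise. Here max(xᵢ) = 8.64.
Posterior ∝ θ^(−4) · θ^(−4) = θ^(−8) on θ ≥ max(3.3, 8.64) = 8.64.
This density is strictly decreasing in θ, so the posterior mode lies at the lower boundary of the support.

θ̂_MAP = 8.64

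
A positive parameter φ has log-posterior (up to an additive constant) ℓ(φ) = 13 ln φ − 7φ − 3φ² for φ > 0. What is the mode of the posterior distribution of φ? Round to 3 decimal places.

ℓ'(φ) = 13/φ − 7 − 6φ. Setting this to zero and multiplying by φ: 6φ² + 7φ − 13 = 0.
φ = (−7 + √(7² + 4·6·13)) / (2·6) = (−7 + √361) / 12 = (−7 + 19)/12 = 1.
ℓ''(φ) = −13/φ² − 6 < 0, confirming a maximum.

φ̂_MAP = 1.000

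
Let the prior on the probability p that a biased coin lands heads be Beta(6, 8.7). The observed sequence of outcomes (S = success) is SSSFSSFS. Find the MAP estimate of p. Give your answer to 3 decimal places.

Prior: Beta(6, 8.7).
Data: 6 successes in 8 trials (from the sequence). The binomial likelihood contributes p^6(1−p)^2, so the posterior is Beta(6+6, 8.7+2) = Beta(12, 10.7).
For Beta(a, b) with a, b > 1 the mode is (a−1)/(a+b−2) = 11/20.7 ≈ 0.531.

p̂_MAP = 0.531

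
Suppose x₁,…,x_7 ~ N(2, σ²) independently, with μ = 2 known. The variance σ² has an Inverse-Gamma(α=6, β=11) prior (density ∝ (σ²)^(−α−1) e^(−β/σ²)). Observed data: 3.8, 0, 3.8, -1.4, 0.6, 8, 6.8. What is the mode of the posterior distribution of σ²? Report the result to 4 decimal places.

σ̂²_MAP = 5.0019

Sum of squared deviations about the known mean: SS = (3.8−2)² + (0−2)² + (3.8−2)² + (-1.4−2)² + (0.6−2)² + (8−2)² + (6.8−2)² = 83.04.
The Normal likelihood contributes (σ²)^(−n/2) exp(−SS/(2σ²)), so the posterior is Inverse-Gamma(α + n/2, β + SS/2) = Inverse-Gamma(9.5, 52.52).
The mode of Inverse-Gamma(a, b) is b/(a+1) = 52.52/10.5 ≈ 5.0019.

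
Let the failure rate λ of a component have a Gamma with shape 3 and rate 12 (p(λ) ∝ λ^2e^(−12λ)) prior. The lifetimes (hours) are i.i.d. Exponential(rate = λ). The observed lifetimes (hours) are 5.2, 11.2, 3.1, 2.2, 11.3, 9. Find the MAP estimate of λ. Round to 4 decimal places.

λ̂_MAP = 0.1481

The Exponential(rate=λ) likelihood is ∝ λ^n e^(−λΣtᵢ). Here n = 6 and Σtᵢ = 5.2 + 11.2 + 3.1 + 2.2 + 11.3 + 9 = 42.
Posterior ∝ λ^2e^(−12λ) · λ^6e^(−42λ) = λ^8e^(−54λ), i.e. Gamma(9, 54).
Mode = (a−1)/b = 8/54 ≈ 0.1481.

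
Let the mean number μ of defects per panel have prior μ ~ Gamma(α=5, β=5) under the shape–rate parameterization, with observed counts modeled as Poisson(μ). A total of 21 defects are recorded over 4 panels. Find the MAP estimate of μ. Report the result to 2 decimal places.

Σxᵢ = 21, n = 4.
Posterior ∝ μ^4e^(−5μ) · μ^21e^(−4μ) = μ^25e^(−9μ), i.e. Gamma(shape=26, rate=9).
The mode of a Gamma(a, b) with a ≥ 1 (shape–rate) is (a−1)/b = 25/9 ≈ 2.78.

μ̂_MAP = 2.78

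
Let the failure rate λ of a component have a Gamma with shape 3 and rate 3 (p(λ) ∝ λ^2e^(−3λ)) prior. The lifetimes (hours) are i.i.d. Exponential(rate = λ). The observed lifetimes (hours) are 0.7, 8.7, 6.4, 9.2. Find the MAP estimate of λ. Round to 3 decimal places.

λ̂_MAP = 0.214

The Exponential(rate=λ) likelihood is ∝ λ^n e^(−λΣtᵢ). Here n = 4 and Σtᵢ = 0.7 + 8.7 + 6.4 + 9.2 = 25.
Posterior ∝ λ^2e^(−3λ) · λ^4e^(−25λ) = λ^6e^(−28λ), i.e. Gamma(7, 28).
Mode = (a−1)/b = 6/28 ≈ 0.214.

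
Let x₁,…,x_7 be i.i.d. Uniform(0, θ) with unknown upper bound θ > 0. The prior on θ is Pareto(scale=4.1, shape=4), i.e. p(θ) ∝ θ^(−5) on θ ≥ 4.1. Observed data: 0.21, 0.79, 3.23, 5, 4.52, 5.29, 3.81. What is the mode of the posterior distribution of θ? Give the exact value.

The Uniform(0, θ) likelihood is θ^(−n) for θ ≥ max(xᵢ), zero otherwise. Here max(xᵢ) = 5.29.
Posterior ∝ θ^(−5) · θ^(−7) = θ^(−12) on θ ≥ max(4.1, 5.29) = 5.29.
This density is strictly decreasing in θ, so the posterior mode lies at the lower boundary of the support.

θ̂_MAP = 5.29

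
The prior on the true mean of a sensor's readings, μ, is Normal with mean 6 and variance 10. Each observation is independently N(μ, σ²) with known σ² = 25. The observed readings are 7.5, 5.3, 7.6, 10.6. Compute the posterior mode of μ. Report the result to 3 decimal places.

μ̂_MAP = 7.077

n = 4; x̄ = (7.5 + 5.3 + 7.6 + 10.6)/4 = 31/4 = 7.75.
For a Normal prior and Normal likelihood with known variance, the posterior is Normal; its mode equals its mean, the precision-weighted average.
Prior precision 1/σ₀² = 1/10 = 0.1; data precision n/σ² = 4/25 = 0.16.
μ̂ = (0.1·6 + 0.16·7.75) / (0.1 + 0.16) = 1.84/0.26 = 92/13 ≈ 7.077.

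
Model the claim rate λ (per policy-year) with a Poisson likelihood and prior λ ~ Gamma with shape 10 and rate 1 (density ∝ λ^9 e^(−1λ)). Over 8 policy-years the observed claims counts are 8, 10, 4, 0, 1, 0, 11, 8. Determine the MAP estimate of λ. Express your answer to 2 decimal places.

Σxᵢ = 8+10+4+0+1+0+11+8 = 42, with n = 8.
Posterior ∝ λ^9e^(−1λ) · λ^42e^(−8λ) = λ^51e^(−9λ), i.e. Gamma(shape=52, rate=9).
The mode of a Gamma(a, b) with a ≥ 1 (shape–rate) is (a−1)/b = 51/9 ≈ 5.67.

λ̂_MAP = 5.67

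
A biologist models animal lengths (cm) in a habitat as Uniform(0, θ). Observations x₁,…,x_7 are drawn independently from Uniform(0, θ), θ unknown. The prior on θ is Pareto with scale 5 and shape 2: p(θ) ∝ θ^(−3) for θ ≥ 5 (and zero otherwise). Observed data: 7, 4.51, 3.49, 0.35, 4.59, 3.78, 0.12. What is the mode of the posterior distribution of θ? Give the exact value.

The Uniform(0, θ) likelihood is θ^(−n) for θ ≥ max(xᵢ), zero otherwise. Here max(xᵢ) = 7.
Posterior ∝ θ^(−3) · θ^(−7) = θ^(−10) on θ ≥ max(5, 7) = 7.
This density is strictly decreasing in θ, so the posterior mode lies at the lower boundary of the support.

θ̂_MAP = 7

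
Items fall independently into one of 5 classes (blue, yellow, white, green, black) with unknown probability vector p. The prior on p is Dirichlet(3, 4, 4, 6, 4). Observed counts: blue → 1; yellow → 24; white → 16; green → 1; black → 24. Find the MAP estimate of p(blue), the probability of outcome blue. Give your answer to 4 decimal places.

The posterior is Dirichlet(αᵢ + nᵢ) = Dirichlet(4, 28, 20, 7, 28).
For a Dirichlet(a₁,…,a_K) with all aᵢ > 1, the mode has j-th component (aⱼ − 1)/(Σaᵢ − K).
Here Σaᵢ = 87 and K = 5, so p(blue) = (4 − 1)/(87 − 5) = 3/82 ≈ 0.0366.

MAP estimate of p(blue) = 0.0366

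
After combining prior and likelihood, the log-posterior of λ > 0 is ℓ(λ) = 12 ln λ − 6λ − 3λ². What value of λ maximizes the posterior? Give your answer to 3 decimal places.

λ̂_MAP = 1.000

ℓ'(λ) = 12/λ − 6 − 6λ. Setting this to zero and multiplying by λ: 6λ² + 6λ − 12 = 0.
λ = (−6 + √(6² + 4·6·12)) / (2·6) = (−6 + √324) / 12 = (−6 + 18)/12 = 1.
ℓ''(λ) = −12/λ² − 6 < 0, confirming a maximum.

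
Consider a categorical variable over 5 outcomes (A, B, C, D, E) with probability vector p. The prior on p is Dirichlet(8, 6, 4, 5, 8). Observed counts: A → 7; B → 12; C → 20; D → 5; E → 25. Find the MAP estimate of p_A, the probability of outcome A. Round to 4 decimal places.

MAP estimate of p_A = 0.1474

The posterior is Dirichlet(αᵢ + nᵢ) = Dirichlet(15, 18, 24, 10, 33).
For a Dirichlet(a₁,…,a_K) with all aᵢ > 1, the mode has j-th component (aⱼ − 1)/(Σaᵢ − K).
Here Σaᵢ = 100 and K = 5, so p_A = (15 − 1)/(100 − 5) = 14/95 ≈ 0.1474.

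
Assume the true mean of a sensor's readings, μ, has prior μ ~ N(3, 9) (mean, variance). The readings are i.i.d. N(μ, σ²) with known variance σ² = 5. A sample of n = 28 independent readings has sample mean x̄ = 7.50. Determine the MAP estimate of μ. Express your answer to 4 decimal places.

n = 28, x̄ = 7.50.
For a Normal prior and Normal likelihood with known variance, the posterior is Normal; its mode equals its mean, the precision-weighted average.
Prior precision 1/σ₀² = 1/9; data precision n/σ² = 28/5 = 5.6.
μ̂ = ((1/9)·3 + 5.6·7.5) / (1/9 + 5.6) = (127/3)/(257/45) = 1905/257 ≈ 7.4125.

μ̂_MAP = 7.4125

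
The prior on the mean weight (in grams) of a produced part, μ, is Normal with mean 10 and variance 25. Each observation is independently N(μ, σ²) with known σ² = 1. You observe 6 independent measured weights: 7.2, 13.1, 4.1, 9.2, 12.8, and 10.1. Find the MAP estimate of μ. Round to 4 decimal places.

μ̂_MAP = 9.4205

n = 6; x̄ = (7.2 + 13.1 + 4.1 + 9.2 + 12.8 + 10.1)/6 = 56.5/6 = 113/12 ≈ 9.4167.
For a Normal prior and Normal likelihood with known variance, the posterior is Normal; its mode equals its mean, the precision-weighted average.
Prior precision 1/σ₀² = 1/25 = 0.04; data precision n/σ² = 6/1 = 6.
μ̂ = (0.04·10 + 6·(113/12)) / (0.04 + 6) = 56.9/6.04 = 2845/302 ≈ 9.4205.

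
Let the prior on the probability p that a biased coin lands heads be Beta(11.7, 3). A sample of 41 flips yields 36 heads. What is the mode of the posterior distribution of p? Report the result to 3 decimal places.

p̂_MAP = 0.870

Prior: Beta(11.7, 3).
Data: 36 successes in 41 trials. The binomial likelihood contributes p^36(1−p)^5, so the posterior is Beta(11.7+36, 3+5) = Beta(47.7, 8).
For Beta(a, b) with a, b > 1 the mode is (a−1)/(a+b−2) = 46.7/53.7 ≈ 0.870.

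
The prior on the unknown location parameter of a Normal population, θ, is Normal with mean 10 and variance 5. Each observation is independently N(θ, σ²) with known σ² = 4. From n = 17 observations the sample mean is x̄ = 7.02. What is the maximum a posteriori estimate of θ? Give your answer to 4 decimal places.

θ̂_MAP = 7.1539

n = 17, x̄ = 7.02.
For a Normal prior and Normal likelihood with known variance, the posterior is Normal; its mode equals its mean, the precision-weighted average.
Prior precision 1/σ₀² = 1/5 = 0.2; data precision n/σ² = 17/4 = 4.25.
θ̂ = (0.2·10 + 4.25·7.02) / (0.2 + 4.25) = 31.835/4.45 = 6367/890 ≈ 7.1539.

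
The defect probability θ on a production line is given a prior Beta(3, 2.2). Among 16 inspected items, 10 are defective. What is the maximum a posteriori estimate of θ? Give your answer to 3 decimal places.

θ̂_MAP = 0.625

Prior: Beta(3, 2.2).
Data: 10 successes in 16 trials. The binomial likelihood contributes θ^10(1−θ)^6, so the posterior is Beta(3+10, 2.2+6) = Beta(13, 8.2).
For Beta(a, b) with a, b > 1 the mode is (a−1)/(a+b−2) = 12/19.2 ≈ 0.625.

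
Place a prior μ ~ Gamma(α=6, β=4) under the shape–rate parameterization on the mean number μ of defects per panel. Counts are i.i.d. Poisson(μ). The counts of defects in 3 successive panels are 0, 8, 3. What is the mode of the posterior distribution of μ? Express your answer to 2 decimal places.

Σxᵢ = 0+8+3 = 11, with n = 3.
Posterior ∝ μ^5e^(−4μ) · μ^11e^(−3μ) = μ^16e^(−7μ), i.e. Gamma(shape=17, rate=7).
The mode of a Gamma(a, b) with a ≥ 1 (shape–rate) is (a−1)/b = 16/7 ≈ 2.29.

μ̂_MAP = 2.29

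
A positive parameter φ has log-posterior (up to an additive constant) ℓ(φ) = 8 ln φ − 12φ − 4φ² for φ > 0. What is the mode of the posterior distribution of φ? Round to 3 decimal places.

φ̂_MAP = 0.500

ℓ'(φ) = 8/φ − 12 − 8φ. Setting this to zero and multiplying by φ: 8φ² + 12φ − 8 = 0.
φ = (−12 + √(12² + 4·8·8)) / (2·8) = (−12 + √400) / 16 = (−12 + 20)/16 = 1/2.
ℓ''(φ) = −8/φ² − 8 < 0, confirming a maximum.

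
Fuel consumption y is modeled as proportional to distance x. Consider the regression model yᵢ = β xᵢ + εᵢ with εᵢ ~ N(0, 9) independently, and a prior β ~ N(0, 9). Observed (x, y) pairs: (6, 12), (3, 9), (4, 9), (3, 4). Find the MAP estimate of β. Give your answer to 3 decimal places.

β̂_MAP = 2.070

log p(β | y) = −Σ(yᵢ − βxᵢ)²/(2·9) − β²/(2·9) + const.
Setting the derivative to zero: Σxᵢ(yᵢ − βxᵢ)/9 − β/9 = 0, so β = Σxᵢyᵢ / (Σxᵢ² + σ²/τ²).
Σxᵢyᵢ = 6·12 + 3·9 + 4·9 + 3·4 = 147; Σxᵢ² = 70; σ²/τ² = 1.
β̂_MAP = 147 / (70 + 1) = 147/71 ≈ 2.070.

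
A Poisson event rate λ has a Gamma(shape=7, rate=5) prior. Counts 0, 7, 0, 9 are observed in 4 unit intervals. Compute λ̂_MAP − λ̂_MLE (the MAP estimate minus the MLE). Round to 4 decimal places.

MAP − MLE = -1.5556

Σxᵢ = 16. Posterior is Gamma(23, 9); MAP = (23−1)/9 = 22/9 ≈ 2.44444.
MLE = x̄ = 16/4 ≈ 4.00000.
Difference = 22/9 − 16/4 = -14/9 ≈ -1.5556.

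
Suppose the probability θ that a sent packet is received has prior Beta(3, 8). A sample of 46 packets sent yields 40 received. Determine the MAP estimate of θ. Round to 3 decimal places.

Prior: Beta(3, 8).
Data: 40 successes in 46 trials. The binomial likelihood contributes θ^40(1−θ)^6, so the posterior is Beta(3+40, 8+6) = Beta(43, 14).
For Beta(a, b) with a, b > 1 the mode is (a−1)/(a+b−2) = 42/55 ≈ 0.764.

θ̂_MAP = 0.764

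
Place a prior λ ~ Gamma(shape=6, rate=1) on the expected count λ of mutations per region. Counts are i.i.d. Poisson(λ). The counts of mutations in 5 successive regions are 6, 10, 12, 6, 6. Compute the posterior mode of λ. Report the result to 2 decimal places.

λ̂_MAP = 7.50

Σxᵢ = 6+10+12+6+6 = 40, with n = 5.
Posterior ∝ λ^5e^(−1λ) · λ^40e^(−5λ) = λ^45e^(−6λ), i.e. Gamma(shape=46, rate=6).
The mode of a Gamma(a, b) with a ≥ 1 (shape–rate) is (a−1)/b = 45/6 ≈ 7.50.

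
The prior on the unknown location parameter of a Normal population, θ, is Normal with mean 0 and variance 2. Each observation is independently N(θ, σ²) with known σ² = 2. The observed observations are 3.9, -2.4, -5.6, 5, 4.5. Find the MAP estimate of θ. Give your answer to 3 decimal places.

θ̂_MAP = 0.900

n = 5; x̄ = (3.9 + (-2.4) + (-5.6) + 5 + 4.5)/5 = 5.4/5 = 1.08.
For a Normal prior and Normal likelihood with known variance, the posterior is Normal; its mode equals its mean, the precision-weighted average.
Prior precision 1/σ₀² = 1/2 = 0.5; data precision n/σ² = 5/2 = 2.5.
θ̂ = (0.5·0 + 2.5·1.08) / (0.5 + 2.5) = 2.7/3 = 0.900.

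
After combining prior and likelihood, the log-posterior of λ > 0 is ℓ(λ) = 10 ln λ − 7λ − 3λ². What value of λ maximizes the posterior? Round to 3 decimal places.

λ̂_MAP = 0.833

ℓ'(λ) = 10/λ − 7 − 6λ. Setting this to zero and multiplying by λ: 6λ² + 7λ − 10 = 0.
λ = (−7 + √(7² + 4·6·10)) / (2·6) = (−7 + √289) / 12 = (−7 + 17)/12 = 5/6.
ℓ''(λ) = −10/λ² − 6 < 0, confirming a maximum.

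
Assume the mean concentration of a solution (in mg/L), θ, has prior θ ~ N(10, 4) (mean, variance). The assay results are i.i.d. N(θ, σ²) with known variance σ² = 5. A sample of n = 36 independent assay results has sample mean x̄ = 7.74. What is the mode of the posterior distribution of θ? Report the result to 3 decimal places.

n = 36, x̄ = 7.74.
For a Normal prior and Normal likelihood with known variance, the posterior is Normal; its mode equals its mean, the precision-weighted average.
Prior precision 1/σ₀² = 1/4 = 0.25; data precision n/σ² = 36/5 = 7.2.
θ̂ = (0.25·10 + 7.2·7.74) / (0.25 + 7.2) = 58.228/7.45 = 29114/3725 ≈ 7.816.

θ̂_MAP = 7.816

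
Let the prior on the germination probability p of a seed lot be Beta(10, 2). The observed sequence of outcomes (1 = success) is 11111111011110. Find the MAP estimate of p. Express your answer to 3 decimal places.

p̂_MAP = 0.875

Prior: Beta(10, 2).
Data: 12 successes in 14 trials (from the sequence). The binomial likelihood contributes p^12(1−p)^2, so the posterior is Beta(10+12, 2+2) = Beta(22, 4).
For Beta(a, b) with a, b > 1 the mode is (a−1)/(a+b−2) = 21/24 ≈ 0.875.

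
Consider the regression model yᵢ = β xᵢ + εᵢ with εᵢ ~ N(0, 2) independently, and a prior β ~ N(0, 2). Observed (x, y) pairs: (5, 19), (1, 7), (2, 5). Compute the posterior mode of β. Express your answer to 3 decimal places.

β̂_MAP = 3.613

log p(β | y) = −Σ(yᵢ − βxᵢ)²/(2·2) − β²/(2·2) + const.
Setting the derivative to zero: Σxᵢ(yᵢ − βxᵢ)/2 − β/2 = 0, so β = Σxᵢyᵢ / (Σxᵢ² + σ²/τ²).
Σxᵢyᵢ = 5·19 + 1·7 + 2·5 = 112; Σxᵢ² = 30; σ²/τ² = 1.
β̂_MAP = 112 / (30 + 1) = 112/31 ≈ 3.613.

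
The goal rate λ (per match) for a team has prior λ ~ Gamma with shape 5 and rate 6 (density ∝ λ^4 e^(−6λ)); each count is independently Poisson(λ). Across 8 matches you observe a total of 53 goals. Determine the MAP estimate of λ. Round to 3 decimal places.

Σxᵢ = 53, n = 8.
Posterior ∝ λ^4e^(−6λ) · λ^53e^(−8λ) = λ^57e^(−14λ), i.e. Gamma(shape=58, rate=14).
The mode of a Gamma(a, b) with a ≥ 1 (shape–rate) is (a−1)/b = 57/14 ≈ 4.071.

λ̂_MAP = 4.071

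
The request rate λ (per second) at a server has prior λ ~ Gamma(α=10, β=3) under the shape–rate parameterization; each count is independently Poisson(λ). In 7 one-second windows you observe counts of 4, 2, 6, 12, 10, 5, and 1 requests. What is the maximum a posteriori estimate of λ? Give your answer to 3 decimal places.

λ̂_MAP = 4.900

Σxᵢ = 4+2+6+12+10+5+1 = 40, with n = 7.
Posterior ∝ λ^9e^(−3λ) · λ^40e^(−7λ) = λ^49e^(−10λ), i.e. Gamma(shape=50, rate=10).
The mode of a Gamma(a, b) with a ≥ 1 (shape–rate) is (a−1)/b = 49/10 ≈ 4.900.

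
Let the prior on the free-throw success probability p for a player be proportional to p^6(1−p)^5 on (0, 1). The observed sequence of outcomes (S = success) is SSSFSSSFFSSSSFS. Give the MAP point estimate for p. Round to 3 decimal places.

p̂_MAP = 0.654

The prior density ∝ p^6(1−p)^5 is the kernel of Beta(7, 6).
Data: 11 successes in 15 trials (from the sequence). The binomial likelihood contributes p^11(1−p)^4, so the posterior is Beta(7+11, 6+4) = Beta(18, 10).
For Beta(a, b) with a, b > 1 the mode is (a−1)/(a+b−2) = 17/26 ≈ 0.654.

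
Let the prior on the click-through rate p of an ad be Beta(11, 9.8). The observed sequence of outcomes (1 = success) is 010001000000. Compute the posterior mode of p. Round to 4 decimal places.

p̂_MAP = 0.3896

Prior: Beta(11, 9.8).
Data: 2 successes in 12 trials (from the sequence). The binomial likelihood contributes p^2(1−p)^10, so the posterior is Beta(11+2, 9.8+10) = Beta(13, 19.8).
For Beta(a, b) with a, b > 1 the mode is (a−1)/(a+b−2) = 12/30.8 ≈ 0.3896.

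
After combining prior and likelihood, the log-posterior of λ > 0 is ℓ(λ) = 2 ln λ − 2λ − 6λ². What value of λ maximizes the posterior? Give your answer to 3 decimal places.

λ̂_MAP = 0.333

ℓ'(λ) = 2/λ − 2 − 12λ. Setting this to zero and multiplying by λ: 12λ² + 2λ − 2 = 0.
λ = (−2 + √(2² + 4·12·2)) / (2·12) = (−2 + √100) / 24 = (−2 + 10)/24 = 1/3.
ℓ''(λ) = −2/λ² − 12 < 0, confirming a maximum.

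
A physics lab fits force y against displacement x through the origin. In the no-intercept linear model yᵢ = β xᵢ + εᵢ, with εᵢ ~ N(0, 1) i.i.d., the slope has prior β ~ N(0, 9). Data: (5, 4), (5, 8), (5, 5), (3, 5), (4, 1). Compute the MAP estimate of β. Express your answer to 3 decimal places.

log p(β | y) = −Σ(yᵢ − βxᵢ)²/(2·1) − β²/(2·9) + const.
Setting the derivative to zero: Σxᵢ(yᵢ − βxᵢ)/1 − β/9 = 0, so β = Σxᵢyᵢ / (Σxᵢ² + σ²/τ²).
Σxᵢyᵢ = 5·4 + 5·8 + 5·5 + 3·5 + 4·1 = 104; Σxᵢ² = 100; σ²/τ² = 1/9.
β̂_MAP = 104 / (100 + 1/9) = 104/(901/9) = 936/901 ≈ 1.039.

β̂_MAP = 1.039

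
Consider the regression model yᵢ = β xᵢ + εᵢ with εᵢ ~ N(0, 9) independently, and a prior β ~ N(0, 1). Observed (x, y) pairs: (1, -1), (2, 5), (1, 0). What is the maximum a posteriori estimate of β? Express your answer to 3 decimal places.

β̂_MAP = 0.600

log p(β | y) = −Σ(yᵢ − βxᵢ)²/(2·9) − β²/(2·1) + const.
Setting the derivative to zero: Σxᵢ(yᵢ − βxᵢ)/9 − β/1 = 0, so β = Σxᵢyᵢ / (Σxᵢ² + σ²/τ²).
Σxᵢyᵢ = 1·(-1) + 2·5 + 1·0 = 9; Σxᵢ² = 6; σ²/τ² = 9.
β̂_MAP = 9 / (6 + 9) = 9/15 ≈ 0.600.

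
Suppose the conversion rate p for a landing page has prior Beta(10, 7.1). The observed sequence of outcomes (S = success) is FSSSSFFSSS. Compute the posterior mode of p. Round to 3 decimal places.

Prior: Beta(10, 7.1).
Data: 7 successes in 10 trials (from the sequence). The binomial likelihood contributes p^7(1−p)^3, so the posterior is Beta(10+7, 7.1+3) = Beta(17, 10.1).
For Beta(a, b) with a, b > 1 the mode is (a−1)/(a+b−2) = 16/25.1 ≈ 0.637.

p̂_MAP = 0.637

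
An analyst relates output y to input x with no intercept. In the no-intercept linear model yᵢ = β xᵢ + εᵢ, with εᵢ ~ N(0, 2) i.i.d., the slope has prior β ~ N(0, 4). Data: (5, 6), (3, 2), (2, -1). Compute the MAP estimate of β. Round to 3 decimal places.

β̂_MAP = 0.883

log p(β | y) = −Σ(yᵢ − βxᵢ)²/(2·2) − β²/(2·4) + const.
Setting the derivative to zero: Σxᵢ(yᵢ − βxᵢ)/2 − β/4 = 0, so β = Σxᵢyᵢ / (Σxᵢ² + σ²/τ²).
Σxᵢyᵢ = 5·6 + 3·2 + 2·(-1) = 34; Σxᵢ² = 38; σ²/τ² = 0.5.
β̂_MAP = 34 / (38 + 0.5) = 34/38.5 ≈ 0.883.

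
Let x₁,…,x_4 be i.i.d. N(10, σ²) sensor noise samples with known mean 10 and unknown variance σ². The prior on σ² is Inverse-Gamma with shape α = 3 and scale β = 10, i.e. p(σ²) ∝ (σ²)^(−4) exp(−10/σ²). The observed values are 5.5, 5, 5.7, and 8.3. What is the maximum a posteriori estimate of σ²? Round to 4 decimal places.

Sum of squared deviations about the known mean: SS = (5.5−10)² + (5−10)² + (5.7−10)² + (8.3−10)² = 66.63.
The Normal likelihood contributes (σ²)^(−n/2) exp(−SS/(2σ²)), so the posterior is Inverse-Gamma(α + n/2, β + SS/2) = Inverse-Gamma(5, 43.315).
The mode of Inverse-Gamma(a, b) is b/(a+1) = 43.315/6 ≈ 7.2192.

σ̂²_MAP = 7.2192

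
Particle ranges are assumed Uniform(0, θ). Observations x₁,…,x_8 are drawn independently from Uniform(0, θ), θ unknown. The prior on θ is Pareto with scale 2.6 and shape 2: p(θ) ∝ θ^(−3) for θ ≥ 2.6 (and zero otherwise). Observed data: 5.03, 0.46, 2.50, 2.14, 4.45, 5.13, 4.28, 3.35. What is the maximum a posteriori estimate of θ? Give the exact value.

θ̂_MAP = 5.13

The Uniform(0, θ) likelihood is θ^(−n) for θ ≥ max(xᵢ), zero otherwise. Here max(xᵢ) = 5.13.
Posterior ∝ θ^(−3) · θ^(−8) = θ^(−11) on θ ≥ max(2.6, 5.13) = 5.13.
This density is strictly decreasing in θ, so the posterior mode lies at the lower boundary of the support.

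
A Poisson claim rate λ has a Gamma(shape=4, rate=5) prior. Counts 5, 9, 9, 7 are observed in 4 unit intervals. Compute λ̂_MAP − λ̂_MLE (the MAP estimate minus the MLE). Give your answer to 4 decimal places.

MAP − MLE = -3.8333

Σxᵢ = 30. Posterior is Gamma(34, 9); MAP = (34−1)/9 = 33/9 ≈ 3.66667.
MLE = x̄ = 30/4 ≈ 7.50000.
Difference = 33/9 − 30/4 = -23/6 ≈ -3.8333.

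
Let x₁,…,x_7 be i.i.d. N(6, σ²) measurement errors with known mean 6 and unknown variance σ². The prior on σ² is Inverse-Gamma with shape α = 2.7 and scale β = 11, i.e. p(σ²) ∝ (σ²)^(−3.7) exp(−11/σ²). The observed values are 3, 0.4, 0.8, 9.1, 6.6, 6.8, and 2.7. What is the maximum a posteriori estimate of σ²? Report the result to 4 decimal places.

σ̂²_MAP = 7.7014

Sum of squared deviations about the known mean: SS = (3−6)² + (0.4−6)² + (0.8−6)² + (9.1−6)² + (6.6−6)² + (6.8−6)² + (2.7−6)² = 88.9.
The Normal likelihood contributes (σ²)^(−n/2) exp(−SS/(2σ²)), so the posterior is Inverse-Gamma(α + n/2, β + SS/2) = Inverse-Gamma(6.2, 55.45).
The mode of Inverse-Gamma(a, b) is b/(a+1) = 55.45/7.2 ≈ 7.7014.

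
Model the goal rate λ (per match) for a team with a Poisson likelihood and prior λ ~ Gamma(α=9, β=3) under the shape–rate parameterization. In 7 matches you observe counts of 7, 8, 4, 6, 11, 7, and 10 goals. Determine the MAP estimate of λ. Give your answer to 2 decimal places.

Σxᵢ = 7+8+4+6+11+7+10 = 53, with n = 7.
Posterior ∝ λ^8e^(−3λ) · λ^53e^(−7λ) = λ^61e^(−10λ), i.e. Gamma(shape=62, rate=10).
The mode of a Gamma(a, b) with a ≥ 1 (shape–rate) is (a−1)/b = 61/10 ≈ 6.10.

λ̂_MAP = 6.10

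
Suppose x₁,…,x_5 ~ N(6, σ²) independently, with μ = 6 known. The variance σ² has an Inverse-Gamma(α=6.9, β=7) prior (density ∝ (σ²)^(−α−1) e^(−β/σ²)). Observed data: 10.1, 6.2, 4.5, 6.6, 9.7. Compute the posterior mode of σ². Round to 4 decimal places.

σ̂²_MAP = 2.2668

Sum of squared deviations about the known mean: SS = (10.1−6)² + (6.2−6)² + (4.5−6)² + (6.6−6)² + (9.7−6)² = 33.15.
The Normal likelihood contributes (σ²)^(−n/2) exp(−SS/(2σ²)), so the posterior is Inverse-Gamma(α + n/2, β + SS/2) = Inverse-Gamma(9.4, 23.575).
The mode of Inverse-Gamma(a, b) is b/(a+1) = 23.575/10.4 ≈ 2.2668.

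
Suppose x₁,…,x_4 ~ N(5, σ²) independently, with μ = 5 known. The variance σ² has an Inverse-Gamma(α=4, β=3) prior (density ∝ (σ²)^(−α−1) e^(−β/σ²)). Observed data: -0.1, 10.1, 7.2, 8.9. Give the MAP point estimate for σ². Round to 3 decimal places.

σ̂²_MAP = 5.576

Sum of squared deviations about the known mean: SS = (-0.1−5)² + (10.1−5)² + (7.2−5)² + (8.9−5)² = 72.07.
The Normal likelihood contributes (σ²)^(−n/2) exp(−SS/(2σ²)), so the posterior is Inverse-Gamma(α + n/2, β + SS/2) = Inverse-Gamma(6, 39.035).
The mode of Inverse-Gamma(a, b) is b/(a+1) = 39.035/7 ≈ 5.576.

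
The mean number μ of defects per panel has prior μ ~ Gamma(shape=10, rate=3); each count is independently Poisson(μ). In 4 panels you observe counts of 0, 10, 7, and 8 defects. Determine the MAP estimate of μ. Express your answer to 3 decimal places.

Σxᵢ = 0+10+7+8 = 25, with n = 4.
Posterior ∝ μ^9e^(−3μ) · μ^25e^(−4μ) = μ^34e^(−7μ), i.e. Gamma(shape=35, rate=7).
The mode of a Gamma(a, b) with a ≥ 1 (shape–rate) is (a−1)/b = 34/7 ≈ 4.857.

μ̂_MAP = 4.857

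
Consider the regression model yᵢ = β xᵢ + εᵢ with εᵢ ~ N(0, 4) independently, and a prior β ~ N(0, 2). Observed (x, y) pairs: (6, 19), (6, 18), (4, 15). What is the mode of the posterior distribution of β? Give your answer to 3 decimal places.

log p(β | y) = −Σ(yᵢ − βxᵢ)²/(2·4) − β²/(2·2) + const.
Setting the derivative to zero: Σxᵢ(yᵢ − βxᵢ)/4 − β/2 = 0, so β = Σxᵢyᵢ / (Σxᵢ² + σ²/τ²).
Σxᵢyᵢ = 6·19 + 6·18 + 4·15 = 282; Σxᵢ² = 88; σ²/τ² = 2.
β̂_MAP = 282 / (88 + 2) = 282/90 ≈ 3.133.

β̂_MAP = 3.133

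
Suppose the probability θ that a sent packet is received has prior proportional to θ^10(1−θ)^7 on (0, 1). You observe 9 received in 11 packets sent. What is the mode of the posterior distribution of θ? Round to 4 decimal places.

The prior density ∝ θ^10(1−θ)^7 is the kernel of Beta(11, 8).
Data: 9 successes in 11 trials. The binomial likelihood contributes θ^9(1−θ)^2, so the posterior is Beta(11+9, 8+2) = Beta(20, 10).
For Beta(a, b) with a, b > 1 the mode is (a−1)/(a+b−2) = 19/28 ≈ 0.6786.

θ̂_MAP = 0.6786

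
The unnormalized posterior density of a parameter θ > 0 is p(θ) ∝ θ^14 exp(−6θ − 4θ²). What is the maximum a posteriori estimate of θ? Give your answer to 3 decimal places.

θ̂_MAP = 1.000

ℓ'(θ) = 14/θ − 6 − 8θ. Setting this to zero and multiplying by θ: 8θ² + 6θ − 14 = 0.
θ = (−6 + √(6² + 4·8·14)) / (2·8) = (−6 + √484) / 16 = (−6 + 22)/16 = 1.
ℓ''(θ) = −14/θ² − 8 < 0, confirming a maximum.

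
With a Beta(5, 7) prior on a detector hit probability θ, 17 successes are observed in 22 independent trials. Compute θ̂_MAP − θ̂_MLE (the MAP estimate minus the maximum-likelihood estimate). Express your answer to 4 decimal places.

Posterior is Beta(22, 12); MAP = (22−1)/(34−2) = 21/32 ≈ 0.65625.
MLE ignores the prior: θ̂_MLE = k/n = 17/22 ≈ 0.77273.
Difference = 21/32 − 17/22 = -41/352 ≈ -0.1165.

MAP − MLE = -0.1165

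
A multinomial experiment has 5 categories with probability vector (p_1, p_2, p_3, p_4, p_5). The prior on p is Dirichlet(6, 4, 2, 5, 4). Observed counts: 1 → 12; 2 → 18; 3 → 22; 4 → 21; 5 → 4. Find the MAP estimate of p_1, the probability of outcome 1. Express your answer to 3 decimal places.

MAP estimate: 0.183

The posterior is Dirichlet(αᵢ + nᵢ) = Dirichlet(18, 22, 24, 26, 8).
For a Dirichlet(a₁,…,a_K) with all aᵢ > 1, the mode has j-th component (aⱼ − 1)/(Σaᵢ − K).
Here Σaᵢ = 98 and K = 5, so p_1 = (18 − 1)/(98 − 5) = 17/93 ≈ 0.183.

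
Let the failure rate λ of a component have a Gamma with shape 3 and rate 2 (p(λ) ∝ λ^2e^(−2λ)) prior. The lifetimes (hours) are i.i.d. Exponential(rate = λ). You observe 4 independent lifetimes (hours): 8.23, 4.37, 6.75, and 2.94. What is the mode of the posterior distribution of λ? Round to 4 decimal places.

The Exponential(rate=λ) likelihood is ∝ λ^n e^(−λΣtᵢ). Here n = 4 and Σtᵢ = 8.23 + 4.37 + 6.75 + 2.94 = 22.29.
Posterior ∝ λ^2e^(−2λ) · λ^4e^(−22.29λ) = λ^6e^(−24.29λ), i.e. Gamma(7, 24.29).
Mode = (a−1)/b = 6/24.29 ≈ 0.2470.

λ̂_MAP = 0.2470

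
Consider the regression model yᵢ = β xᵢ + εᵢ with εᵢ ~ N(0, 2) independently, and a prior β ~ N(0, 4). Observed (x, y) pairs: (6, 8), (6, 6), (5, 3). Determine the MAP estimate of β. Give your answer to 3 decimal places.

β̂_MAP = 1.015

log p(β | y) = −Σ(yᵢ − βxᵢ)²/(2·2) − β²/(2·4) + const.
Setting the derivative to zero: Σxᵢ(yᵢ − βxᵢ)/2 − β/4 = 0, so β = Σxᵢyᵢ / (Σxᵢ² + σ²/τ²).
Σxᵢyᵢ = 6·8 + 6·6 + 5·3 = 99; Σxᵢ² = 97; σ²/τ² = 0.5.
β̂_MAP = 99 / (97 + 0.5) = 99/97.5 ≈ 1.015.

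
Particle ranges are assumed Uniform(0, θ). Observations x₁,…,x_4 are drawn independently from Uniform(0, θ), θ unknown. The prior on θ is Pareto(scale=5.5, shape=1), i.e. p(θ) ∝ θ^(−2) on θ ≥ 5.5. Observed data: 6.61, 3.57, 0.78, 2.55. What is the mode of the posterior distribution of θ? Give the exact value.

The Uniform(0, θ) likelihood is θ^(−n) for θ ≥ max(xᵢ), zero otherwise. Here max(xᵢ) = 6.61.
Posterior ∝ θ^(−2) · θ^(−4) = θ^(−6) on θ ≥ max(5.5, 6.61) = 6.61.
This density is strictly decreasing in θ, so the posterior mode lies at the lower boundary of the support.

θ̂_MAP = 6.61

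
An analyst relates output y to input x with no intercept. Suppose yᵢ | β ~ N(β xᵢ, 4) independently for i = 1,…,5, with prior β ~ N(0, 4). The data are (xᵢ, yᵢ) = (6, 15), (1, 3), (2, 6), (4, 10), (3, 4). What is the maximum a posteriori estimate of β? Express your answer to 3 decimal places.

β̂_MAP = 2.343

log p(β | y) = −Σ(yᵢ − βxᵢ)²/(2·4) − β²/(2·4) + const.
Setting the derivative to zero: Σxᵢ(yᵢ − βxᵢ)/4 − β/4 = 0, so β = Σxᵢyᵢ / (Σxᵢ² + σ²/τ²).
Σxᵢyᵢ = 6·15 + 1·3 + 2·6 + 4·10 + 3·4 = 157; Σxᵢ² = 66; σ²/τ² = 1.
β̂_MAP = 157 / (66 + 1) = 157/67 ≈ 2.343.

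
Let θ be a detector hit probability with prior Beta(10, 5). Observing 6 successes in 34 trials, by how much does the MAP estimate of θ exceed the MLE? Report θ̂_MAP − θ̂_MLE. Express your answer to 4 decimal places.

MAP − MLE = 0.1427

Posterior is Beta(16, 33); MAP = (16−1)/(49−2) = 15/47 ≈ 0.31915.
MLE ignores the prior: θ̂_MLE = k/n = 6/34 ≈ 0.17647.
Difference = 15/47 − 6/34 = 114/799 ≈ 0.1427.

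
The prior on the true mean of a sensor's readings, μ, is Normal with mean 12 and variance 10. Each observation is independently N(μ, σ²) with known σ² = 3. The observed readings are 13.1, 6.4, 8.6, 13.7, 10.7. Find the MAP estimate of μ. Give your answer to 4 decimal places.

n = 5; x̄ = (13.1 + 6.4 + 8.6 + 13.7 + 10.7)/5 = 52.5/5 = 10.5.
For a Normal prior and Normal likelihood with known variance, the posterior is Normal; its mode equals its mean, the precision-weighted average.
Prior precision 1/σ₀² = 1/10 = 0.1; data precision n/σ² = 5/3.
μ̂ = (0.1·12 + (5/3)·10.5) / (0.1 + 5/3) = 18.7/(53/30) = 561/53 ≈ 10.5849.

μ̂_MAP = 10.5849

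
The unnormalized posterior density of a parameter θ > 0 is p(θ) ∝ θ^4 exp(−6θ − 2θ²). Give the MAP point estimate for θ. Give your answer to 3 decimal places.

ℓ'(θ) = 4/θ − 6 − 4θ. Setting this to zero and multiplying by θ: 4θ² + 6θ − 4 = 0.
θ = (−6 + √(6² + 4·4·4)) / (2·4) = (−6 + √100) / 8 = (−6 + 10)/8 = 1/2.
ℓ''(θ) = −4/θ² − 4 < 0, confirming a maximum.

θ̂_MAP = 0.500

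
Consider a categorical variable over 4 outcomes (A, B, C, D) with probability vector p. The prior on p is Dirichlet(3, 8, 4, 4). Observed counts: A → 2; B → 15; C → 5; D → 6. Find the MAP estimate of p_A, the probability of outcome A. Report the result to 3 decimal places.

MAP estimate of p_A = 0.093

The posterior is Dirichlet(αᵢ + nᵢ) = Dirichlet(5, 23, 9, 10).
For a Dirichlet(a₁,…,a_K) with all aᵢ > 1, the mode has j-th component (aⱼ − 1)/(Σaᵢ − K).
Here Σaᵢ = 47 and K = 4, so p_A = (5 − 1)/(47 − 4) = 4/43 ≈ 0.093.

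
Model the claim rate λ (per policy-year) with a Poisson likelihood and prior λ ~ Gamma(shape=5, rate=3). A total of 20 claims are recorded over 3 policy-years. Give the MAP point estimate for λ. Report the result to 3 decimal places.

λ̂_MAP = 4.000

Σxᵢ = 20, n = 3.
Posterior ∝ λ^4e^(−3λ) · λ^20e^(−3λ) = λ^24e^(−6λ), i.e. Gamma(shape=25, rate=6).
The mode of a Gamma(a, b) with a ≥ 1 (shape–rate) is (a−1)/b = 24/6 ≈ 4.000.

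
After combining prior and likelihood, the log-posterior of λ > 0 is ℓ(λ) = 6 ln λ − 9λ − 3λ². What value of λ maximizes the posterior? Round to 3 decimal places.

λ̂_MAP = 0.500

ℓ'(λ) = 6/λ − 9 − 6λ. Setting this to zero and multiplying by λ: 6λ² + 9λ − 6 = 0.
λ = (−9 + √(9² + 4·6·6)) / (2·6) = (−9 + √225) / 12 = (−9 + 15)/12 = 1/2.
ℓ''(λ) = −6/λ² − 6 < 0, confirming a maximum.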